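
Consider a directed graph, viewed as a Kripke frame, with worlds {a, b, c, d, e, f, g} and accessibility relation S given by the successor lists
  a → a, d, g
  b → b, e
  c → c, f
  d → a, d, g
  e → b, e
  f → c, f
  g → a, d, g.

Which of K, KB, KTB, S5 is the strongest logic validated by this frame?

S5

Symmetric (axiom B): yes — every pair in S has its reverse in S.
Reflexive (axiom T): yes — every world is S-related to itself.
Euclidean (axiom 5): yes — any two successors of a common world are S-related.
So F validates K, KB, KTB, S5. The strongest is S5.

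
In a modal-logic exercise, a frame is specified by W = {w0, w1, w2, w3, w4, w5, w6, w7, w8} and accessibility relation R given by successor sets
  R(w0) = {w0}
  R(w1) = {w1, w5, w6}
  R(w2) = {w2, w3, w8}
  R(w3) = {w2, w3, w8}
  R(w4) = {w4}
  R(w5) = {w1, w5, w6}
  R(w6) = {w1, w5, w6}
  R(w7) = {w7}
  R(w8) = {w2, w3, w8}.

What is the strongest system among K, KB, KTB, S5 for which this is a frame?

S5

Symmetric (axiom B): yes — every pair in R has its reverse in R.
Reflexive (axiom T): yes — every world is R-related to itself.
Euclidean (axiom 5): yes — any two successors of a common world are R-related.
So F validates K, KB, KTB, S5. The strongest is S5.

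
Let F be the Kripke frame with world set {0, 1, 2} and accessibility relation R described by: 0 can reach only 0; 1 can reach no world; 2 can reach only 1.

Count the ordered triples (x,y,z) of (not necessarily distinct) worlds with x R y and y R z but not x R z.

0

R is transitive; there are no such tuples.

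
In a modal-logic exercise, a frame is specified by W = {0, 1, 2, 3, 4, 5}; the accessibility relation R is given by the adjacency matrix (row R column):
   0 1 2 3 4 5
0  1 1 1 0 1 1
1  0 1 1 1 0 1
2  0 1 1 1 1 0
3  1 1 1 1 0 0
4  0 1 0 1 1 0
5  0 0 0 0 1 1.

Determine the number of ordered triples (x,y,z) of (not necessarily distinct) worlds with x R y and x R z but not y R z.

24

Enumerating: (0,1,0), (0,1,4), (0,2,0), (0,2,5), (0,4,0), (0,4,2), (0,4,5), (0,5,0), (0,5,1), (0,5,2), (1,2,5), (1,3,5), … and 12 more.
Total: 24.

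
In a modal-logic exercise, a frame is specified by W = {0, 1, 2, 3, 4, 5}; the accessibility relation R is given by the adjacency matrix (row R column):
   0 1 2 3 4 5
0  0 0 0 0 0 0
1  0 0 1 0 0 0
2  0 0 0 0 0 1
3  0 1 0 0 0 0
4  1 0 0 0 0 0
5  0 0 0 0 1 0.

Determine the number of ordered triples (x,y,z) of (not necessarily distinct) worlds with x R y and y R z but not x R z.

Enumerating: (1,2,5), (2,5,4), (3,1,2), (5,4,0).

4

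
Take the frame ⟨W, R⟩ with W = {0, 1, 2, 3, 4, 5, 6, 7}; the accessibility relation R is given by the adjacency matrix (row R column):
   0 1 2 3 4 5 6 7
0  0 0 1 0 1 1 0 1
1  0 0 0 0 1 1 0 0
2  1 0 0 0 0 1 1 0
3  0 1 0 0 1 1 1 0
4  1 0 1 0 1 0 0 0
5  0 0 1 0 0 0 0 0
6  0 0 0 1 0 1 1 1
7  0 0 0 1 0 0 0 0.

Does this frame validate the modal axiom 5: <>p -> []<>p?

By correspondence theory, 5 is valid on a frame iff R is Euclidean.
Euclidean: no — 0 R 2 and 0 R 4, but not 2 R 4.

No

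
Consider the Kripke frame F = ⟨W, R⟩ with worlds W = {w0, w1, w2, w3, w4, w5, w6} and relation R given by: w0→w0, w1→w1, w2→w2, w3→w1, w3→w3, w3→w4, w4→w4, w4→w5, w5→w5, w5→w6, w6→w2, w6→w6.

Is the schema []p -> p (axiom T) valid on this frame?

By correspondence theory, T is valid on a frame iff R is reflexive.
Reflexive: yes — every world is R-related to itself.

Yes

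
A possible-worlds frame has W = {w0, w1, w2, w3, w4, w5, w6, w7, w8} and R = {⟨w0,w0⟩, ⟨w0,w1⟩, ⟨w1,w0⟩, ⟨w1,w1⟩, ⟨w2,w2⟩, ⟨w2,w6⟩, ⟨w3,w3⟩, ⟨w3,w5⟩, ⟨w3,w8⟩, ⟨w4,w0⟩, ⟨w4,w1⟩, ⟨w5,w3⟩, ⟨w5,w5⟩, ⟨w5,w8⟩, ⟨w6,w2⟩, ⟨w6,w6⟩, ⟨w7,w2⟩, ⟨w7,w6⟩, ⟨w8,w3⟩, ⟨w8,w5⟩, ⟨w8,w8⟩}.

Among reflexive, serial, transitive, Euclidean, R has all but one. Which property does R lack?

reflexive

Reflexive: no — w4 is not related to itself.
Serial: yes — every world has a successor (e.g. w0 R w0).
Transitive: yes — every two-step R-path is closed by a direct edge.
Euclidean: yes — any two successors of a common world are R-related.
Only reflexive fails.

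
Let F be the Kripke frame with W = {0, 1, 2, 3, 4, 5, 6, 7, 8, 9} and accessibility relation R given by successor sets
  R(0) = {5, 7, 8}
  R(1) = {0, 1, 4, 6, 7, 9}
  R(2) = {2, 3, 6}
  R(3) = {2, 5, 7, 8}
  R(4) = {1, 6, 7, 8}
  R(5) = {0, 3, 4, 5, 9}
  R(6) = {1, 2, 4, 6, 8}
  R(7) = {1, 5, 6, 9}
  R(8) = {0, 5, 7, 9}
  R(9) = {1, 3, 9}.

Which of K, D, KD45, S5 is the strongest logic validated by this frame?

Serial (axiom D): yes — every world has a successor (e.g. 0 R 5).
Euclidean (axiom 5): no — 0 R 5 and 0 R 7, but not 5 R 7.
Transitive (axiom 4): no — 0 R 5 and 5 R 3, but not 0 R 3.
Reflexive (axiom T): no — 0 is not related to itself.
So F validates K, D; KD45 would additionally require R to be Euclidean and transitive. The strongest is D.

D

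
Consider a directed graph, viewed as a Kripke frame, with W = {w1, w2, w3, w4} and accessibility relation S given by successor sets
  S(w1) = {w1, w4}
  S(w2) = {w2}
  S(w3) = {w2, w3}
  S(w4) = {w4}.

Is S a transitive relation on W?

Transitive: yes — every two-step S-path is closed by a direct edge.

Yes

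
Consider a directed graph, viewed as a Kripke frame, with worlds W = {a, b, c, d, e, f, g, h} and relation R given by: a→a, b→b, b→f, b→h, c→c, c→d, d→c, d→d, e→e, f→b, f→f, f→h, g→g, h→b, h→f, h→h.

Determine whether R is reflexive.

Reflexive: yes — every world is R-related to itself.

Yes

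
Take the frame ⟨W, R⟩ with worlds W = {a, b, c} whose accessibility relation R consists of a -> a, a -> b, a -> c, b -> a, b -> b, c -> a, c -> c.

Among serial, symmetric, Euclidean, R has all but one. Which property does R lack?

Serial: yes — every world has a successor (e.g. a R a).
Symmetric: yes — every pair in R has its reverse in R.
Euclidean: no — a R b and a R c, but not b R c.
Only Euclidean fails.

Euclidean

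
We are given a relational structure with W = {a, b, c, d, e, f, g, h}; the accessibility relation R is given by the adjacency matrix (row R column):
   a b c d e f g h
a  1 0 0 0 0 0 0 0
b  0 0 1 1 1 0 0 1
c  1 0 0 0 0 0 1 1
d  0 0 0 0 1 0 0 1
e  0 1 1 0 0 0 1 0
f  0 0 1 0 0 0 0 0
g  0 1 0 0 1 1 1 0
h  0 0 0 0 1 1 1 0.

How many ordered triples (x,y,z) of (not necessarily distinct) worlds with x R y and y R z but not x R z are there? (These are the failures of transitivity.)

Enumerating: (b,c,a), (b,c,g), (b,e,b), (b,e,g), (b,h,f), (b,h,g), (c,g,b), (c,g,e), (c,g,f), (c,h,e), (c,h,f), (d,e,b), … and 23 more.
Total: 35.

35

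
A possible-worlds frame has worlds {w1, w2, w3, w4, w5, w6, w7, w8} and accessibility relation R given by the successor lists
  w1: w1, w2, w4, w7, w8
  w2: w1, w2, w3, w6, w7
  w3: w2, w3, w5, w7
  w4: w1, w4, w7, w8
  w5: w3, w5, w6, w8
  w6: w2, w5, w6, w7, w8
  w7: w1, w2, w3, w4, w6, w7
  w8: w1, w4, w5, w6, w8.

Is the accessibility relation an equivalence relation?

No

Reflexive: yes — every world is R-related to itself.
Symmetric: yes — every pair in R has its reverse in R.
Transitive: no — w1 R w2 and w2 R w3, but not w1 R w3.
So R is not an equivalence relation.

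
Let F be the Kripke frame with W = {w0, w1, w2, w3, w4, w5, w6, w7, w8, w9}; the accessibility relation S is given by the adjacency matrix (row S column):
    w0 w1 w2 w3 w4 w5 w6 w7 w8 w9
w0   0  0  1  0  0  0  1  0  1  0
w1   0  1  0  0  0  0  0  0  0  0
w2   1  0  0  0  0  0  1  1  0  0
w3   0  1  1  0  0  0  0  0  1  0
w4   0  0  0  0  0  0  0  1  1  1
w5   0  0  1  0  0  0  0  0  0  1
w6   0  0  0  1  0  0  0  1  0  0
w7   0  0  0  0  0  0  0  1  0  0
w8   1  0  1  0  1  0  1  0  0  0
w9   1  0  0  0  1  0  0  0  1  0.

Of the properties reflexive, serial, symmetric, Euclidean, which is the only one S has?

serial

Reflexive: no — w0 is not related to itself.
Serial: yes — every world has a successor (e.g. w0 S w2).
Symmetric: no — w0 S w6 but not w6 S w0.
Euclidean: no — w0 S w2 and w0 S w8, but not w2 S w8.
Only serial holds.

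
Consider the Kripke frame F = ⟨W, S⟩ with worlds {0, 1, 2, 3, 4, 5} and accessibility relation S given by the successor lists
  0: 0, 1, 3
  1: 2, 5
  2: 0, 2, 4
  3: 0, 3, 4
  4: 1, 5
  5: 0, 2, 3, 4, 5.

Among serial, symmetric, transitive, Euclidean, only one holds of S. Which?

serial

Serial: yes — every world has a successor (e.g. 0 S 0).
Symmetric: no — 0 S 1 but not 1 S 0.
Transitive: no — 0 S 1 and 1 S 2, but not 0 S 2.
Euclidean: no — 0 S 1 and 0 S 3, but not 1 S 3.
Only serial holds.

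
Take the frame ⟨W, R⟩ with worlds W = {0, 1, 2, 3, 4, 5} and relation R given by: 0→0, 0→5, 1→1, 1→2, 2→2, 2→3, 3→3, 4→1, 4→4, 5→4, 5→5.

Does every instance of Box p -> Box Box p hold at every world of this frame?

Axiom 4 corresponds to the accessibility relation being transitive.
Transitive: no — 0 R 5 and 5 R 4, but not 0 R 4.

No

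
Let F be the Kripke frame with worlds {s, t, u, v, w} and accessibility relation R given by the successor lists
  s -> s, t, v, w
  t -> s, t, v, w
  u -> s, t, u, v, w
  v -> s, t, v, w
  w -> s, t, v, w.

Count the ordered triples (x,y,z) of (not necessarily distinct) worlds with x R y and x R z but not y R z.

Enumerating: (u,s,u), (u,t,u), (u,v,u), (u,w,u).

4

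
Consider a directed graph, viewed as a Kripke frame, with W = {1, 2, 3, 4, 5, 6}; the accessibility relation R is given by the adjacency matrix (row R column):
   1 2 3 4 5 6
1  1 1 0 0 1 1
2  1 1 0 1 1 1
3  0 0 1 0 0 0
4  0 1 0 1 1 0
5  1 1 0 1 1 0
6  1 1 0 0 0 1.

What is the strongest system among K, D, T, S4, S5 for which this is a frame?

T

Serial (axiom D): yes — every world has a successor (e.g. 1 R 1).
Reflexive (axiom T): yes — every world is R-related to itself.
Transitive (axiom 4): no — 1 R 2 and 2 R 4, but not 1 R 4.
Euclidean (axiom 5): no — 1 R 5 and 1 R 6, but not 5 R 6.
So F validates K, D, T; S4 would additionally require R to be transitive. The strongest is T.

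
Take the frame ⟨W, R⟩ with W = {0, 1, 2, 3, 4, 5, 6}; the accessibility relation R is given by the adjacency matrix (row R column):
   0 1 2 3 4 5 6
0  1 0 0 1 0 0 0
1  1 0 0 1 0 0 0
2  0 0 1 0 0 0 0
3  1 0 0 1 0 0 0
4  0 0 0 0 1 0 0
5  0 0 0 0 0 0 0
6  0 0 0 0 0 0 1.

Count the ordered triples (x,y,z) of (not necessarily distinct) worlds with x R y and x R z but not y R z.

0

R is Euclidean; there are no such tuples.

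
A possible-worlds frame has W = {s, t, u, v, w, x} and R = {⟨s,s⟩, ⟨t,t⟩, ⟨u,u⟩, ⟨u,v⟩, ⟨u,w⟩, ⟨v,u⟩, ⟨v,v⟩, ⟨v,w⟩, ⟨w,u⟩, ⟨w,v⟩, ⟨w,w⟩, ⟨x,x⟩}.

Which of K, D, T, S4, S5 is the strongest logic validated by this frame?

S5

Serial (axiom D): yes — every world has a successor (e.g. s R s).
Reflexive (axiom T): yes — every world is R-related to itself.
Transitive (axiom 4): yes — every two-step R-path is closed by a direct edge.
Euclidean (axiom 5): yes — any two successors of a common world are R-related.
So F validates K, D, T, S4, S5. The strongest is S5.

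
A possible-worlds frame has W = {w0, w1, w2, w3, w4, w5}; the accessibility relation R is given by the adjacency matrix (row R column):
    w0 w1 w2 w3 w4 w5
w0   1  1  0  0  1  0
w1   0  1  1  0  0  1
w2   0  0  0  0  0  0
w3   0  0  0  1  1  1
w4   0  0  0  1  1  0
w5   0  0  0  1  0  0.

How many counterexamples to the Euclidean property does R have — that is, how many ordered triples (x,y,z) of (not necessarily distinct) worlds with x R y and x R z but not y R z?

13

Enumerating: (w0,w1,w0), (w0,w1,w4), (w0,w4,w0), (w0,w4,w1), (w1,w2,w1), (w1,w2,w2), (w1,w2,w5), (w1,w5,w1), (w1,w5,w2), (w1,w5,w5), (w3,w4,w5), (w3,w5,w4), (w3,w5,w5).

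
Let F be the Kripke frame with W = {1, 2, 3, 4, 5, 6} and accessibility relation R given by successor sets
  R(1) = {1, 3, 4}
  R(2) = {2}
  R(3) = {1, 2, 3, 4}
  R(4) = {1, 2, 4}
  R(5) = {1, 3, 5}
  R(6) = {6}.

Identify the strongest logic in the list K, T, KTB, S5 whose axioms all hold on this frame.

T

Reflexive (axiom T): yes — every world is R-related to itself.
Symmetric (axiom B): no — 3 R 2 but not 2 R 3.
Euclidean (axiom 5): no — 1 R 4 and 1 R 3, but not 4 R 3.
So F validates K, T; KTB would additionally require R to be symmetric. The strongest is T.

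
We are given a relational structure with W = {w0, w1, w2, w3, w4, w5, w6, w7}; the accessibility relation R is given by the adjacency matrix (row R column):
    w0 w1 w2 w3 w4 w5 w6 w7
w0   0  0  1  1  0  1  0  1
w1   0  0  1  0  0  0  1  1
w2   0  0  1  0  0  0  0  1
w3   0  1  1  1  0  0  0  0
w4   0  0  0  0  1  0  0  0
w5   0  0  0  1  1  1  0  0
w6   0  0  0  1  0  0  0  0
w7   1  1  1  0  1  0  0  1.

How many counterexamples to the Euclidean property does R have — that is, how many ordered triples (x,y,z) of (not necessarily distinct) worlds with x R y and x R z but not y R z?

34

Enumerating: (w0,w2,w3), (w0,w2,w5), (w0,w3,w5), (w0,w3,w7), (w0,w5,w2), (w0,w5,w7), (w0,w7,w3), (w0,w7,w5), (w1,w2,w6), (w1,w6,w2), (w1,w6,w6), (w1,w6,w7), … and 22 more.
Total: 34.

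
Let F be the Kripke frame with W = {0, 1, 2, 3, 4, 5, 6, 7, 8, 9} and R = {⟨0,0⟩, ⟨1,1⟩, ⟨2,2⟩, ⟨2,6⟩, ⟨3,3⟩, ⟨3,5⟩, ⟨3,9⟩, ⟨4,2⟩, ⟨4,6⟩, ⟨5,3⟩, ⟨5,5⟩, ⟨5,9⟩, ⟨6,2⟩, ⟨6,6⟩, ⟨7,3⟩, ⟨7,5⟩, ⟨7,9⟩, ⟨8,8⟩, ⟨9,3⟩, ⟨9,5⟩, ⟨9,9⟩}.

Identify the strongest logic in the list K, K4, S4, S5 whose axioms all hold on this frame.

Transitive (axiom 4): yes — every two-step R-path is closed by a direct edge.
Reflexive (axiom T): no — 4 is not related to itself.
Euclidean (axiom 5): yes — any two successors of a common world are R-related.
So F validates K, K4; S4 would additionally require R to be reflexive. The strongest is K4.

K4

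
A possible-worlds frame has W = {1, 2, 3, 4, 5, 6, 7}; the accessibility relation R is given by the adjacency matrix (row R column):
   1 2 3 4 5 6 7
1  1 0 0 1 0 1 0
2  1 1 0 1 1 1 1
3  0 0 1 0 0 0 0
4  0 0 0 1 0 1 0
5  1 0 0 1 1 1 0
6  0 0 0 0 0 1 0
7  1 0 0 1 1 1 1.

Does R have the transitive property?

Transitive: yes — every two-step R-path is closed by a direct edge.

Yes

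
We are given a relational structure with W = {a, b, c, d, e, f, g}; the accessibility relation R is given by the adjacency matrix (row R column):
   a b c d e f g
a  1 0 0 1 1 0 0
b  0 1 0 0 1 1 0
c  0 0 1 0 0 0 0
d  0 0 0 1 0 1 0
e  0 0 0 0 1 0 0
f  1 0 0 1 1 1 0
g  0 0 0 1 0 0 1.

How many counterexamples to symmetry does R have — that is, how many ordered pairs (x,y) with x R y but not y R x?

7

Enumerating: (a,d), (a,e), (b,e), (b,f), (f,a), (f,e), (g,d).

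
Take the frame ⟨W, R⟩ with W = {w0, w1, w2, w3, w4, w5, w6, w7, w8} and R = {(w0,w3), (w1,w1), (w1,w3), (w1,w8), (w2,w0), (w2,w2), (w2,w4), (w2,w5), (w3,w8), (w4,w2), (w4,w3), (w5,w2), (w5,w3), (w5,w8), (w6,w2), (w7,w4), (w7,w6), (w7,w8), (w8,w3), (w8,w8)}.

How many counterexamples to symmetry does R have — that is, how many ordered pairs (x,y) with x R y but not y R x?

Enumerating: (w0,w3), (w1,w3), (w1,w8), (w2,w0), (w4,w3), (w5,w3), (w5,w8), (w6,w2), (w7,w4), (w7,w6), (w7,w8).

11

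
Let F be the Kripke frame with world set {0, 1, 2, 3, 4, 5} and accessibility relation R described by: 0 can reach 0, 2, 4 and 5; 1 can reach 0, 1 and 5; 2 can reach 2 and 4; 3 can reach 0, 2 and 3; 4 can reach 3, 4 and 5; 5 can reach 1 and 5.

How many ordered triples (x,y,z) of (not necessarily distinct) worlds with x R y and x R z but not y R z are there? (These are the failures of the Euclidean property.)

17

Enumerating: (0,2,0), (0,2,5), (0,4,0), (0,4,2), (0,5,0), (0,5,2), (0,5,4), (1,0,1), (1,5,0), (2,4,2), (3,0,3), (3,2,0), (3,2,3), (4,3,4), (4,3,5), (4,5,3), (4,5,4).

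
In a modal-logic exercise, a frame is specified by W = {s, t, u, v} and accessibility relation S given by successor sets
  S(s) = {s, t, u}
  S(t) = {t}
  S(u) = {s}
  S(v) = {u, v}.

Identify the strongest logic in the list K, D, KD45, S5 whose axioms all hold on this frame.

D

Serial (axiom D): yes — every world has a successor (e.g. s S s).
Euclidean (axiom 5): no — s S t and s S u, but not t S u.
Transitive (axiom 4): no — u S s and s S t, but not u S t.
Reflexive (axiom T): no — u is not related to itself.
So F validates K, D; KD45 would additionally require S to be Euclidean and transitive. The strongest is D.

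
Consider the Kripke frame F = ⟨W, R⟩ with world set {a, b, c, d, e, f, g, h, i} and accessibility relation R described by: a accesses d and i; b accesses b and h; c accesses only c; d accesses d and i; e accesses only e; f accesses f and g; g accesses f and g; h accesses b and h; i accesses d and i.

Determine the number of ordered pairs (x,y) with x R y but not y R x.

Enumerating: (a,d), (a,i).

2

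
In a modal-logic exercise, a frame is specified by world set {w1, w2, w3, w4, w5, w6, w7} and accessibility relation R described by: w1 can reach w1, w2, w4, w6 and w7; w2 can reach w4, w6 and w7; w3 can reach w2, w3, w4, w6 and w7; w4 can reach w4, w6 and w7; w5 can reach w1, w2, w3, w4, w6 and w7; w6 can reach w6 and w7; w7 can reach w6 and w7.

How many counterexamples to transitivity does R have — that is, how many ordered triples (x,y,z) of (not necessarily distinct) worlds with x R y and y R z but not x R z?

0

R is transitive; there are no such tuples.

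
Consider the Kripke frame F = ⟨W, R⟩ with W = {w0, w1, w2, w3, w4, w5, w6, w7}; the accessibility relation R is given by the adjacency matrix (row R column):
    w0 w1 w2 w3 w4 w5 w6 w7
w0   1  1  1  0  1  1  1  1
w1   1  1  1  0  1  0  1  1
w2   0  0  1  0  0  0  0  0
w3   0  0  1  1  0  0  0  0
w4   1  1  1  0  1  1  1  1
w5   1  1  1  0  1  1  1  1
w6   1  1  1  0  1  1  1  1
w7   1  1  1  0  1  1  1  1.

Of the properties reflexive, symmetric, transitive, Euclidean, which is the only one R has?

Reflexive: yes — every world is R-related to itself.
Symmetric: no — w0 R w2 but not w2 R w0.
Transitive: no — w1 R w0 and w0 R w5, but not w1 R w5.
Euclidean: no — w0 R w1 and w0 R w5, but not w1 R w5.
Only reflexive holds.

reflexive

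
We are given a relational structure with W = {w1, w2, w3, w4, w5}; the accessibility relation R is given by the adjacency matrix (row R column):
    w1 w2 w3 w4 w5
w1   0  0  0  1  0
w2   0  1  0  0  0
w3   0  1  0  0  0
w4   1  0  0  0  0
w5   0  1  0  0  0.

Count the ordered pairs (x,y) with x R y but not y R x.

Enumerating: (w3,w2), (w5,w2).

2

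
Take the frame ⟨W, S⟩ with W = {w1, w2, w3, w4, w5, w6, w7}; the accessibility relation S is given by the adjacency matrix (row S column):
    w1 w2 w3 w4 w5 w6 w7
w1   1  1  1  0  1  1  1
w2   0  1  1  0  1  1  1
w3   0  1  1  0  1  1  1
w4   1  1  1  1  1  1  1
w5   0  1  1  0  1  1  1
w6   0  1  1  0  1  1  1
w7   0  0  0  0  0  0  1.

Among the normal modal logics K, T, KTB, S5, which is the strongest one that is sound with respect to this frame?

T

Reflexive (axiom T): yes — every world is S-related to itself.
Symmetric (axiom B): no — w1 S w2 but not w2 S w1.
Euclidean (axiom 5): no — w1 S w7 and w1 S w2, but not w7 S w2.
So F validates K, T; KTB would additionally require S to be symmetric. The strongest is T.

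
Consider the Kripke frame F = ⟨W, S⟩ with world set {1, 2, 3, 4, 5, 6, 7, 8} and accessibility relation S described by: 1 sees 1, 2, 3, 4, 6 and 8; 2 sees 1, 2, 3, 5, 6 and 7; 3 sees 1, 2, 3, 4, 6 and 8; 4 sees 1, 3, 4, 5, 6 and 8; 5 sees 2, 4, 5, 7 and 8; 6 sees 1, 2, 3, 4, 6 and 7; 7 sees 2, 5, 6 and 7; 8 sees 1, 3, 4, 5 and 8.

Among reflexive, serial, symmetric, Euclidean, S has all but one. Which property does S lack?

Reflexive: yes — every world is S-related to itself.
Serial: yes — every world has a successor (e.g. 1 S 1).
Symmetric: yes — every pair in S has its reverse in S.
Euclidean: no — 1 S 2 and 1 S 4, but not 2 S 4.
Only Euclidean fails.

Euclidean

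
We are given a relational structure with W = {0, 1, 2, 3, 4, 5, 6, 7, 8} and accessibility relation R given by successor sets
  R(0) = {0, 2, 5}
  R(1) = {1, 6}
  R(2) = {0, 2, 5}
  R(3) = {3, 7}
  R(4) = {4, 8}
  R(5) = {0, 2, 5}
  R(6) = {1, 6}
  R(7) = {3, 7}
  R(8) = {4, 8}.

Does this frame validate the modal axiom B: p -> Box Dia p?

By correspondence theory, B is valid on a frame iff R is symmetric.
Symmetric: yes — every pair in R has its reverse in R.

Yes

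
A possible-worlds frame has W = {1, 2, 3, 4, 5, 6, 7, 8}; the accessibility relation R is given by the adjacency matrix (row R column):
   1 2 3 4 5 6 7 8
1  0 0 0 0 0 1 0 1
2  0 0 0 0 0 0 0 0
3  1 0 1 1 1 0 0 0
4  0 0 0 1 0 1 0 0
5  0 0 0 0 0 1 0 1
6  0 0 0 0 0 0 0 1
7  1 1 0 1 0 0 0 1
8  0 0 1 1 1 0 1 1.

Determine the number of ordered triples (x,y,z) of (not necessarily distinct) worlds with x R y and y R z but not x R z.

28

Enumerating: (1,8,3), (1,8,4), (1,8,5), (1,8,7), (3,1,6), (3,1,8), (3,4,6), (3,5,6), (3,5,8), (4,6,8), (5,8,3), (5,8,4), … and 16 more.
Total: 28.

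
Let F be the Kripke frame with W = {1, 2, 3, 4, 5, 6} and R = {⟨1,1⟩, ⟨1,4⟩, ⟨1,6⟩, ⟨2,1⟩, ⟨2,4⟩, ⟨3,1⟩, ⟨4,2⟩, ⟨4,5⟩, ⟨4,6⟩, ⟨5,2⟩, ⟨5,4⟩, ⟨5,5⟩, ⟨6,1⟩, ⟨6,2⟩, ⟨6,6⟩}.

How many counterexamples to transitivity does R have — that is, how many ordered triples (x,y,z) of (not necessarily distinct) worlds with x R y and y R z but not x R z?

17

Enumerating: (1,4,2), (1,4,5), (1,6,2), (2,1,6), (2,4,2), (2,4,5), (2,4,6), (3,1,4), (3,1,6), (4,2,1), (4,2,4), (4,5,4), (4,6,1), (5,2,1), (5,4,6), (6,1,4), (6,2,4).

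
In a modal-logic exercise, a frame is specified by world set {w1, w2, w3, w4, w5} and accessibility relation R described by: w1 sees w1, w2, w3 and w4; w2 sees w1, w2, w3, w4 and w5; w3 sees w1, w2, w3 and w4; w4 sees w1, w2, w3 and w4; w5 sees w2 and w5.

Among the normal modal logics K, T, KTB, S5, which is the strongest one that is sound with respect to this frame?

Reflexive (axiom T): yes — every world is R-related to itself.
Symmetric (axiom B): yes — every pair in R has its reverse in R.
Euclidean (axiom 5): no — w2 R w1 and w2 R w5, but not w1 R w5.
So F validates K, T, KTB; S5 would additionally require R to be Euclidean. The strongest is KTB.

KTB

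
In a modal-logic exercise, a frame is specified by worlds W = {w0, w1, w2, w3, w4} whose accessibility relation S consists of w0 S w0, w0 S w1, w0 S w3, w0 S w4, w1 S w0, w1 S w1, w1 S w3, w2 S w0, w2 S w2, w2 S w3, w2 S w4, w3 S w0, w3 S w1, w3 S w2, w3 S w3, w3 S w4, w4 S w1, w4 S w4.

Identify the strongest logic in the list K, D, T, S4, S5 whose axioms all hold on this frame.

Serial (axiom D): yes — every world has a successor (e.g. w0 S w0).
Reflexive (axiom T): yes — every world is S-related to itself.
Transitive (axiom 4): no — w0 S w3 and w3 S w2, but not w0 S w2.
Euclidean (axiom 5): no — w0 S w1 and w0 S w4, but not w1 S w4.
So F validates K, D, T; S4 would additionally require S to be transitive. The strongest is T.

T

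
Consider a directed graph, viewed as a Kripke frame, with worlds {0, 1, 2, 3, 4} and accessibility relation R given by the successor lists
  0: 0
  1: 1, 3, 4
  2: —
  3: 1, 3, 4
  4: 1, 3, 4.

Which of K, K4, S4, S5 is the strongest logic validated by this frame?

K4

Transitive (axiom 4): yes — every two-step R-path is closed by a direct edge.
Reflexive (axiom T): no — 2 is not related to itself.
Euclidean (axiom 5): yes — any two successors of a common world are R-related.
So F validates K, K4; S4 would additionally require R to be reflexive. The strongest is K4.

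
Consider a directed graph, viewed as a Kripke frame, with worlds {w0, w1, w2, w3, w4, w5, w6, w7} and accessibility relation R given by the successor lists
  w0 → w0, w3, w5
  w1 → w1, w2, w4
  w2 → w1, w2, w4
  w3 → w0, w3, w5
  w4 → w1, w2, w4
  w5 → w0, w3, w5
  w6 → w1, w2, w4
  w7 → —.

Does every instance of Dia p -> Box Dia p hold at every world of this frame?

Yes

By correspondence theory, 5 is valid on a frame iff R is Euclidean.
Euclidean: yes — any two successors of a common world are R-related.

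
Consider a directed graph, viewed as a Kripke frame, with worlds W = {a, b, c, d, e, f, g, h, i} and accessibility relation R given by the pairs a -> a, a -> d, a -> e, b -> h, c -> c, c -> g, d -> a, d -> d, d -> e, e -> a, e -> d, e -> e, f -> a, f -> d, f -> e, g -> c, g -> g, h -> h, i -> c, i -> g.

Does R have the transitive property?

Transitive: yes — every two-step R-path is closed by a direct edge.

Yes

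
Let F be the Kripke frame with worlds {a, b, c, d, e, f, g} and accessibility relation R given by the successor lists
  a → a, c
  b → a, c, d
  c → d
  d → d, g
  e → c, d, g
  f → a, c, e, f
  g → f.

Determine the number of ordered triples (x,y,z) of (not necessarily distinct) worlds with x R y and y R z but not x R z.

11

Enumerating: (a,c,d), (b,d,g), (c,d,g), (d,g,f), (e,g,f), (f,c,d), (f,e,d), (f,e,g), (g,f,a), (g,f,c), (g,f,e).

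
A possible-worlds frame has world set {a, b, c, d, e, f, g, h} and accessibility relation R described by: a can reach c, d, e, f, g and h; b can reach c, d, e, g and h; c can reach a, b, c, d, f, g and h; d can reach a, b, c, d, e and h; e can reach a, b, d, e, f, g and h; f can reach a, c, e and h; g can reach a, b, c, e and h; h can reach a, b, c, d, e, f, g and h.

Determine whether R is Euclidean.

Euclidean: no — a R c and a R e, but not c R e.

No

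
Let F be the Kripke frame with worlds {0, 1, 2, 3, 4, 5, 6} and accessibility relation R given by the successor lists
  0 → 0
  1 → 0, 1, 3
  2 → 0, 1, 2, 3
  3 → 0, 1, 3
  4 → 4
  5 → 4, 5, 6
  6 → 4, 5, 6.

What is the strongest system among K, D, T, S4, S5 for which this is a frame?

Serial (axiom D): yes — every world has a successor (e.g. 0 R 0).
Reflexive (axiom T): yes — every world is R-related to itself.
Transitive (axiom 4): yes — every two-step R-path is closed by a direct edge.
Euclidean (axiom 5): no — 1 R 0 and 1 R 3, but not 0 R 3.
So F validates K, D, T, S4; S5 would additionally require R to be Euclidean. The strongest is S4.

S4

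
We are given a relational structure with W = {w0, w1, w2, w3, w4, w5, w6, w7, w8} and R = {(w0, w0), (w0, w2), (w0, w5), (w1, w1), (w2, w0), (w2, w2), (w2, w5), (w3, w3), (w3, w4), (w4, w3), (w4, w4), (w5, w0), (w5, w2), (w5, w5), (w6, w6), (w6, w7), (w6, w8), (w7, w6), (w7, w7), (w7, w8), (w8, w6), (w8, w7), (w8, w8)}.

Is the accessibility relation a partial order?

Reflexive: yes — every world is R-related to itself.
Transitive: yes — every two-step R-path is closed by a direct edge.
Antisymmetric: no — w0 R w2 and w2 R w0 with w0 ≠ w2.
So R is not a partial order.

No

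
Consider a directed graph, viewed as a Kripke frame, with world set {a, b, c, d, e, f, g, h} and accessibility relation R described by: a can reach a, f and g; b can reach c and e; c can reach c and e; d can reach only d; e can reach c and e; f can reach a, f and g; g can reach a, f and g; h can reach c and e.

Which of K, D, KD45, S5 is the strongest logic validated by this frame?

KD45

Serial (axiom D): yes — every world has a successor (e.g. a R a).
Euclidean (axiom 5): yes — any two successors of a common world are R-related.
Transitive (axiom 4): yes — every two-step R-path is closed by a direct edge.
Reflexive (axiom T): no — b is not related to itself.
So F validates K, D, KD45; S5 would additionally require R to be reflexive. The strongest is KD45.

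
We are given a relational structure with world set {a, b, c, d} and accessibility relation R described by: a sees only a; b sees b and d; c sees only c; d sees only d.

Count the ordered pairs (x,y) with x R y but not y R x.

Enumerating: (b,d).

1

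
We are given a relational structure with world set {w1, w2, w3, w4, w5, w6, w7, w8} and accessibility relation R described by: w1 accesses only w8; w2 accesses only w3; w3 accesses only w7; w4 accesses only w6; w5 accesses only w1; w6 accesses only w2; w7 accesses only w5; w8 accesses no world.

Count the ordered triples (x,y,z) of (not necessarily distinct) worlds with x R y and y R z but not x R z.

Enumerating: (w2,w3,w7), (w3,w7,w5), (w4,w6,w2), (w5,w1,w8), (w6,w2,w3), (w7,w5,w1).

6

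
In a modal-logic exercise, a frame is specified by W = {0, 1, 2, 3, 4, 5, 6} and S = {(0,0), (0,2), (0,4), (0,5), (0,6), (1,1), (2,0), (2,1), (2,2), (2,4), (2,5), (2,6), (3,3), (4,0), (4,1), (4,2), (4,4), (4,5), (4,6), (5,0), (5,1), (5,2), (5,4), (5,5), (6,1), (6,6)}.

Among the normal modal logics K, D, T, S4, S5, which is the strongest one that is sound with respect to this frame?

Serial (axiom D): yes — every world has a successor (e.g. 0 S 0).
Reflexive (axiom T): yes — every world is S-related to itself.
Transitive (axiom 4): no — 0 S 2 and 2 S 1, but not 0 S 1.
Euclidean (axiom 5): no — 0 S 5 and 0 S 6, but not 5 S 6.
So F validates K, D, T; S4 would additionally require S to be transitive. The strongest is T.

T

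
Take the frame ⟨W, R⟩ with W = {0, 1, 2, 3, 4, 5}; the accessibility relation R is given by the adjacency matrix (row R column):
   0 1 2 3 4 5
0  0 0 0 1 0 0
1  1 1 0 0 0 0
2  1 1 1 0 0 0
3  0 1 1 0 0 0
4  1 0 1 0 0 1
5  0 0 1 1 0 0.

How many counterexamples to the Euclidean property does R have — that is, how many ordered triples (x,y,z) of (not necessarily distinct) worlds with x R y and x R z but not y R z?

Enumerating: (0,3,3), (1,0,0), (1,0,1), (2,0,0), (2,0,1), (2,0,2), (2,1,2), (3,1,2), (4,0,0), (4,0,2), (4,0,5), (4,2,5), (4,5,0), (4,5,5), (5,2,3), (5,3,3).

16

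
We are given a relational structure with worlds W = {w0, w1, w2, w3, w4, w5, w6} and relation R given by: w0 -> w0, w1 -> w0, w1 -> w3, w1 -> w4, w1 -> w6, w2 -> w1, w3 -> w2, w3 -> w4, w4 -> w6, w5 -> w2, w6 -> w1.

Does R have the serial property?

Yes

Serial: yes — every world has a successor (e.g. w0 R w0).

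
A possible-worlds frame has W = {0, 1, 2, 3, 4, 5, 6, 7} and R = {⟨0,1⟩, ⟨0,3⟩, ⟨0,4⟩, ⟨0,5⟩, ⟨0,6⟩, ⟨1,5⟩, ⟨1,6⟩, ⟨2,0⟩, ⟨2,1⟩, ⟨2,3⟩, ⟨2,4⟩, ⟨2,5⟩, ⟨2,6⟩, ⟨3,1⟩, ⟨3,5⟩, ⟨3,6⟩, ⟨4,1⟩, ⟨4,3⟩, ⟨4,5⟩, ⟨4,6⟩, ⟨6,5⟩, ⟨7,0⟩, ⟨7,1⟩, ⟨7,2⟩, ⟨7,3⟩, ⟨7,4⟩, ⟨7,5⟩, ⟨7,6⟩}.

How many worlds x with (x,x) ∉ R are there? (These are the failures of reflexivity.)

Enumerating: 0, 1, 2, 3, 4, 5, 6, 7.

8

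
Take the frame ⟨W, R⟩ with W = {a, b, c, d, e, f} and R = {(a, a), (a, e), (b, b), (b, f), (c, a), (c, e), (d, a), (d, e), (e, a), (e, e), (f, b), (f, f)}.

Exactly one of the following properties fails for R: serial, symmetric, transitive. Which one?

Serial: yes — every world has a successor (e.g. a R a).
Symmetric: no — c R a but not a R c.
Transitive: yes — every two-step R-path is closed by a direct edge.
Only symmetric fails.

symmetric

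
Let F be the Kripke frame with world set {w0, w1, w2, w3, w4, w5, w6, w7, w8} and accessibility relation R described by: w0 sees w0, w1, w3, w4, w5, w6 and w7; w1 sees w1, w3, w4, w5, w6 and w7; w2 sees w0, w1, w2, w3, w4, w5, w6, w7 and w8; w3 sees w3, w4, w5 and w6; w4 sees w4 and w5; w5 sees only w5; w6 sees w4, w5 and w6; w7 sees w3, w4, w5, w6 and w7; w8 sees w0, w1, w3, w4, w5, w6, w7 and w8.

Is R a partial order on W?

Yes

Reflexive: yes — every world is R-related to itself.
Transitive: yes — every two-step R-path is closed by a direct edge.
Antisymmetric: yes — no distinct pair is related both ways.
So R is a partial order.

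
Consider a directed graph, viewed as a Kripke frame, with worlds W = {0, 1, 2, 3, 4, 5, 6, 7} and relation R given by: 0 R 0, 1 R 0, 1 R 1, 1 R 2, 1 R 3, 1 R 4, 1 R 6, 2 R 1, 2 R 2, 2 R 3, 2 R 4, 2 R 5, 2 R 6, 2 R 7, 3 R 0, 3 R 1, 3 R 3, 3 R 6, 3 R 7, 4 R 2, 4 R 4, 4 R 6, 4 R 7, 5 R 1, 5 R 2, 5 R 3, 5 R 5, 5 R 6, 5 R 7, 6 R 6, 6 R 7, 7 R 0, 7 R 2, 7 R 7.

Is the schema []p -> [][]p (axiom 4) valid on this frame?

The schema 4 characterises exactly the transitive frames.
Transitive: no — 1 R 2 and 2 R 5, but not 1 R 5.

No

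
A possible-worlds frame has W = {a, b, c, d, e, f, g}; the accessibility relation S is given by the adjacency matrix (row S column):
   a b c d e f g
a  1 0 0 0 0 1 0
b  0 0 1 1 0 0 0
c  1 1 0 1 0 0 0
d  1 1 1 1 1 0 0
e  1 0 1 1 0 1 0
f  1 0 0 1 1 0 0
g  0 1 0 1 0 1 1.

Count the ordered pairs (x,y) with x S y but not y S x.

Enumerating: (c,a), (d,a), (e,a), (e,c), (f,d), (g,b), (g,d), (g,f).

8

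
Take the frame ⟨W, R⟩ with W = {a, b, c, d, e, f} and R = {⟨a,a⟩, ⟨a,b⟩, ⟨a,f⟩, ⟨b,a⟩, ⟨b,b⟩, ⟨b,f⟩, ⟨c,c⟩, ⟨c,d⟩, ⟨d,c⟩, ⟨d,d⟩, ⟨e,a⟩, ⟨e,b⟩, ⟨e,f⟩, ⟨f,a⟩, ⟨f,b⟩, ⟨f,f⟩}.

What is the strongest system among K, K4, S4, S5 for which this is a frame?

K4

Transitive (axiom 4): yes — every two-step R-path is closed by a direct edge.
Reflexive (axiom T): no — e is not related to itself.
Euclidean (axiom 5): yes — any two successors of a common world are R-related.
So F validates K, K4; S4 would additionally require R to be reflexive. The strongest is K4.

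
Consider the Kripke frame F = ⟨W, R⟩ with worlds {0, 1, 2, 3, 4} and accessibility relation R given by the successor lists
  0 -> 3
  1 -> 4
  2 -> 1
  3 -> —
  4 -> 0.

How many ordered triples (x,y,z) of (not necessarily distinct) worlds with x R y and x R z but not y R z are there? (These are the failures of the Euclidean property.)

4

Enumerating: (0,3,3), (1,4,4), (2,1,1), (4,0,0).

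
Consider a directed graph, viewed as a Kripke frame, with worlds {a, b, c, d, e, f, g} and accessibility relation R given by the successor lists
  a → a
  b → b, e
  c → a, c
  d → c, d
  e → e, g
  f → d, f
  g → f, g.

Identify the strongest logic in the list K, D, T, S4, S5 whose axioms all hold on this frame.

Serial (axiom D): yes — every world has a successor (e.g. a R a).
Reflexive (axiom T): yes — every world is R-related to itself.
Transitive (axiom 4): no — b R e and e R g, but not b R g.
Euclidean (axiom 5): no — b R e and b R b, but not e R b.
So F validates K, D, T; S4 would additionally require R to be transitive. The strongest is T.

T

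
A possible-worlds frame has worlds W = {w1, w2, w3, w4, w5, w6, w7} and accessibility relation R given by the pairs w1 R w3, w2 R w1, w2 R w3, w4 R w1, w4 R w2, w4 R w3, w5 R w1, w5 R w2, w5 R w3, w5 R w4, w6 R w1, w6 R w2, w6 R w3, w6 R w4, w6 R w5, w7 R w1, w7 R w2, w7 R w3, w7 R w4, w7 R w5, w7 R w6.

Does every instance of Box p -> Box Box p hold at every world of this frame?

By correspondence theory, 4 is valid on a frame iff R is transitive.
Transitive: yes — every two-step R-path is closed by a direct edge.

Yes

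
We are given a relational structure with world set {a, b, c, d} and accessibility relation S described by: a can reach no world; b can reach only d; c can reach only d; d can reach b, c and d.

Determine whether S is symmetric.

Symmetric: yes — every pair in S has its reverse in S.

Yes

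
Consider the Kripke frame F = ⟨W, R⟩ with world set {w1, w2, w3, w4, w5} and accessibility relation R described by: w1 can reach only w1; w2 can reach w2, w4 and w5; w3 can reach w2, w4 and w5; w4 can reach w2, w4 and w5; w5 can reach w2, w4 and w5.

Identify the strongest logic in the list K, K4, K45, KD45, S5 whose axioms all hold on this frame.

Transitive (axiom 4): yes — every two-step R-path is closed by a direct edge.
Euclidean (axiom 5): yes — any two successors of a common world are R-related.
Serial (axiom D): yes — every world has a successor (e.g. w1 R w1).
Reflexive (axiom T): no — w3 is not related to itself.
So F validates K, K4, K45, KD45; S5 would additionally require R to be reflexive. The strongest is KD45.

KD45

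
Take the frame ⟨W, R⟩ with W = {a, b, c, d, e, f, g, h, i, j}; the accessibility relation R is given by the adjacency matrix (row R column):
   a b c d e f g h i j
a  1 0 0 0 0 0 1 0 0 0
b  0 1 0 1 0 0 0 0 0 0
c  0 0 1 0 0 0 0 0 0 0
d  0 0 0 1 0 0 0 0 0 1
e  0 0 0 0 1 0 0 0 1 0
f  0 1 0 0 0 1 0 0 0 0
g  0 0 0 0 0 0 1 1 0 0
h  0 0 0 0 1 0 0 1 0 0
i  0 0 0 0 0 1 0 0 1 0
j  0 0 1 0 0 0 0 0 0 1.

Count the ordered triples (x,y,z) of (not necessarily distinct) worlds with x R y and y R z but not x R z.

8

Enumerating: (a,g,h), (b,d,j), (d,j,c), (e,i,f), (f,b,d), (g,h,e), (h,e,i), (i,f,b).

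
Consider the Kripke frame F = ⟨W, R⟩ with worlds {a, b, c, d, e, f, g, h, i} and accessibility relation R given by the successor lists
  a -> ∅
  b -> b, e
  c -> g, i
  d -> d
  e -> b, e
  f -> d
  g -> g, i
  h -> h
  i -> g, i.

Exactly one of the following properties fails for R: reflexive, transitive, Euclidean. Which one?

reflexive

Reflexive: no — a is not related to itself.
Transitive: yes — every two-step R-path is closed by a direct edge.
Euclidean: yes — any two successors of a common world are R-related.
Only reflexive fails.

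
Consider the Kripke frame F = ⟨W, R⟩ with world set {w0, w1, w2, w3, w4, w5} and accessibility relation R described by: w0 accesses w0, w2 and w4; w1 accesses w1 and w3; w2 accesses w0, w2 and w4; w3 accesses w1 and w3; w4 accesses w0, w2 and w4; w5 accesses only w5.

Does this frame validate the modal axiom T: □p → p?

Axiom T corresponds to the accessibility relation being reflexive.
Reflexive: yes — every world is R-related to itself.

Yes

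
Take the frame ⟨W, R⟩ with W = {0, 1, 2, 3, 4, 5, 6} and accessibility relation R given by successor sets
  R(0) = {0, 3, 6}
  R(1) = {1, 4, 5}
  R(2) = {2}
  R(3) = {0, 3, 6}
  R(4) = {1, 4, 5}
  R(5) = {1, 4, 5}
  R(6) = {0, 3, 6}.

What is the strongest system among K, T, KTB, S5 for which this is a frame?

S5

Reflexive (axiom T): yes — every world is R-related to itself.
Symmetric (axiom B): yes — every pair in R has its reverse in R.
Euclidean (axiom 5): yes — any two successors of a common world are R-related.
So F validates K, T, KTB, S5. The strongest is S5.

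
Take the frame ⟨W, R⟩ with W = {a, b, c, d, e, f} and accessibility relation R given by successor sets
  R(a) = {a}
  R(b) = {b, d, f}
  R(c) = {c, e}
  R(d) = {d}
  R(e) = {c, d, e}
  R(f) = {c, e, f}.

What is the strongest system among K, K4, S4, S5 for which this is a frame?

K

Transitive (axiom 4): no — b R f and f R c, but not b R c.
Reflexive (axiom T): yes — every world is R-related to itself.
Euclidean (axiom 5): no — b R d and b R f, but not d R f.
So F validates K; K4 would additionally require R to be transitive. The strongest is K.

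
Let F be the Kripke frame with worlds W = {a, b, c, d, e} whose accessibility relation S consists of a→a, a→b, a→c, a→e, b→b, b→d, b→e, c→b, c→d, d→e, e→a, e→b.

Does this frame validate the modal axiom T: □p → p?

No

The schema T characterises exactly the reflexive frames.
Reflexive: no — c is not related to itself.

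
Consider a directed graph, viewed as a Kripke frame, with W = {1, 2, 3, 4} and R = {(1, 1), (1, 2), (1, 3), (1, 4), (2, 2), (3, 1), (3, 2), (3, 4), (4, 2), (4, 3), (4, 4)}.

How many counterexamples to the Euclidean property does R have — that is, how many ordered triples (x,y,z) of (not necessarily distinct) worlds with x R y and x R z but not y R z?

Enumerating: (1,2,1), (1,2,3), (1,2,4), (1,3,3), (1,4,1), (3,2,1), (3,2,4), (3,4,1), (4,2,3), (4,2,4), (4,3,3).

11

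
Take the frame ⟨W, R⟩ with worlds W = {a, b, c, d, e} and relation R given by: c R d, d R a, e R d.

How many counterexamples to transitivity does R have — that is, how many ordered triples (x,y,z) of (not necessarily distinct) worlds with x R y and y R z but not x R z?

Enumerating: (c,d,a), (e,d,a).

2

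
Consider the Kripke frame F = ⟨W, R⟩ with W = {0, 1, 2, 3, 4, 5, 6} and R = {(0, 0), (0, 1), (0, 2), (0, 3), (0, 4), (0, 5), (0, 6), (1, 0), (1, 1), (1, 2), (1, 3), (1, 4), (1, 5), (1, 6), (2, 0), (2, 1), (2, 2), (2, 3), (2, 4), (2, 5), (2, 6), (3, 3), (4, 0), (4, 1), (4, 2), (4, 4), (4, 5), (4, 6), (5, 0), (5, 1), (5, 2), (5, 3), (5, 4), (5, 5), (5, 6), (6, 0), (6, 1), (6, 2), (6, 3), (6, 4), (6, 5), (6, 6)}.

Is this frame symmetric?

Symmetric: no — 0 R 3 but not 3 R 0.

No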